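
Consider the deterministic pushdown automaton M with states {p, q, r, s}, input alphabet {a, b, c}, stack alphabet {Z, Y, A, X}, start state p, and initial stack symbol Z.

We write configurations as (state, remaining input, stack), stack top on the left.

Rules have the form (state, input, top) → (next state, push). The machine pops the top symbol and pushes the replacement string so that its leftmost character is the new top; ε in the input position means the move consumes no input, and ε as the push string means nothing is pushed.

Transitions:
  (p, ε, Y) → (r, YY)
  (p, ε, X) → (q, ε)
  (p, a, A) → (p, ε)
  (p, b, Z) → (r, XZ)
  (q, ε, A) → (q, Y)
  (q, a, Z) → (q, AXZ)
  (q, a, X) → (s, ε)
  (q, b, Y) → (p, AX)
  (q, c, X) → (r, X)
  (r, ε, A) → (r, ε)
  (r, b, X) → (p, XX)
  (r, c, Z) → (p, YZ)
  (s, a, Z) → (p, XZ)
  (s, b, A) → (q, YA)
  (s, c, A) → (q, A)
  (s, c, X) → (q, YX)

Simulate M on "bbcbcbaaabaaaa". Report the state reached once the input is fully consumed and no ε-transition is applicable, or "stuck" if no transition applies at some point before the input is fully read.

q

(p, bbcbcbaaabaaaa, Z)
  read b, top Z: go to r, push XZ → (r, bcbcbaaabaaaa, XZ)
  read b, top X: go to p, push XX → (p, cbcbaaabaaaa, XXZ)
  ε-move, top X: go to q, push ε → (q, cbcbaaabaaaa, XZ)
  read c, top X: go to r, push X → (r, bcbaaabaaaa, XZ)
  read b, top X: go to p, push XX → (p, cbaaabaaaa, XXZ)
  ε-move, top X: go to q, push ε → (q, cbaaabaaaa, XZ)
  read c, top X: go to r, push X → (r, baaabaaaa, XZ)
  read b, top X: go to p, push XX → (p, aaabaaaa, XXZ)
  ε-move, top X: go to q, push ε → (q, aaabaaaa, XZ)
  read a, top X: go to s, push ε → (s, aabaaaa, Z)
  read a, top Z: go to p, push XZ → (p, abaaaa, XZ)
  ε-move, top X: go to q, push ε → (q, abaaaa, Z)
  read a, top Z: go to q, push AXZ → (q, baaaa, AXZ)
  ε-move, top A: go to q, push Y → (q, baaaa, YXZ)
  read b, top Y: go to p, push AX → (p, aaaa, AXXZ)
  read a, top A: go to p, push ε → (p, aaa, XXZ)
  ε-move, top X: go to q, push ε → (q, aaa, XZ)
  read a, top X: go to s, push ε → (s, aa, Z)
  read a, top Z: go to p, push XZ → (p, a, XZ)
  ε-move, top X: go to q, push ε → (q, a, Z)
  read a, top Z: go to q, push AXZ → (q, ε, AXZ)
  ε-move, top A: go to q, push Y → (q, ε, YXZ)
All input consumed; M is in state q.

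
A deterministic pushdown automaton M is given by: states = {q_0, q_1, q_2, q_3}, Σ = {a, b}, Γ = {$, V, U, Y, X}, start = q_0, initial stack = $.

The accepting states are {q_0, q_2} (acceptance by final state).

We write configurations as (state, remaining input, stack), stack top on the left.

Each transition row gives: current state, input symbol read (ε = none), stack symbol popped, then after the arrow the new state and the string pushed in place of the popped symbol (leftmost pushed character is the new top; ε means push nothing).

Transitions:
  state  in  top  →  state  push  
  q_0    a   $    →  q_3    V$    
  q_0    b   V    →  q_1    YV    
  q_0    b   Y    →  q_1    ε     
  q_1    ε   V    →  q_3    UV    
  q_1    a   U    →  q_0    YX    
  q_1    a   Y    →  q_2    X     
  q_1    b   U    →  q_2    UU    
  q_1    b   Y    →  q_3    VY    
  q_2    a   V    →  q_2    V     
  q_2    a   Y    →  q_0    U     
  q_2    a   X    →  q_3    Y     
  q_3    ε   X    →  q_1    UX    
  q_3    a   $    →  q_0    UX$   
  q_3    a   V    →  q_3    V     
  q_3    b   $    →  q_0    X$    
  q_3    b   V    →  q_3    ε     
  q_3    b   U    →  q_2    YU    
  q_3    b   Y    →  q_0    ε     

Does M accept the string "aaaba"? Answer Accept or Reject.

Accept

(q_0, aaaba, $)
  read a, top $: go to q_3, push V$ → (q_3, aaba, V$)
  read a, top V: go to q_3, push V → (q_3, aba, V$)
  read a, top V: go to q_3, push V → (q_3, ba, V$)
  read b, top V: go to q_3, push ε → (q_3, a, $)
  read a, top $: go to q_0, push UX$ → (q_0, ε, UX$)
All input consumed; state q_0 ∈ F.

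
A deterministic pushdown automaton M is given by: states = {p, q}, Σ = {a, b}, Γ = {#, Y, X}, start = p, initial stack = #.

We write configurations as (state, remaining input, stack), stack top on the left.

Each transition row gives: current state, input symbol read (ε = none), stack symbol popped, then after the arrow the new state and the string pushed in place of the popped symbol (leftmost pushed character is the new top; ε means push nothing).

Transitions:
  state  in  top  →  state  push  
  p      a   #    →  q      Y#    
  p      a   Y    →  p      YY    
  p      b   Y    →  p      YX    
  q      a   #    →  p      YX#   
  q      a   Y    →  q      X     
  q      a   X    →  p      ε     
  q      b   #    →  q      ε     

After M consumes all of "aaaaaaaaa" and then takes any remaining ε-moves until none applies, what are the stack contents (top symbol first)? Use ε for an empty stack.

#

(p, aaaaaaaaa, #) ⊢ (q, aaaaaaaa, Y#) ⊢ (q, aaaaaaa, X#) ⊢ (p, aaaaaa, #) ⊢ (q, aaaaa, Y#) ⊢ (q, aaaa, X#) ⊢ (p, aaa, #) ⊢ (q, aa, Y#) ⊢ (q, a, X#) ⊢ (p, ε, #)
All input consumed in state p with stack #.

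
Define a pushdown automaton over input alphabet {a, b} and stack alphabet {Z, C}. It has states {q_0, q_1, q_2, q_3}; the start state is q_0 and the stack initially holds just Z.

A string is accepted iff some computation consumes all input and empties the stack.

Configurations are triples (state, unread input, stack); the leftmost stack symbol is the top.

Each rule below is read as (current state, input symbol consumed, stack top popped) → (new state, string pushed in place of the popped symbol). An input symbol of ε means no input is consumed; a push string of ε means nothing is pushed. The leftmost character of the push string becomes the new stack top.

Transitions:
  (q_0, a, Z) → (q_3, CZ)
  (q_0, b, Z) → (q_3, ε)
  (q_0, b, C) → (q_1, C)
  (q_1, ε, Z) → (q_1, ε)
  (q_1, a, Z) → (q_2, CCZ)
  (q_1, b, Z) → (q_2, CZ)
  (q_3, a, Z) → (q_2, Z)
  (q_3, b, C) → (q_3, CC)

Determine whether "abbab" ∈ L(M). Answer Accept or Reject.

No computation consumes all input and empties the stack.

Reject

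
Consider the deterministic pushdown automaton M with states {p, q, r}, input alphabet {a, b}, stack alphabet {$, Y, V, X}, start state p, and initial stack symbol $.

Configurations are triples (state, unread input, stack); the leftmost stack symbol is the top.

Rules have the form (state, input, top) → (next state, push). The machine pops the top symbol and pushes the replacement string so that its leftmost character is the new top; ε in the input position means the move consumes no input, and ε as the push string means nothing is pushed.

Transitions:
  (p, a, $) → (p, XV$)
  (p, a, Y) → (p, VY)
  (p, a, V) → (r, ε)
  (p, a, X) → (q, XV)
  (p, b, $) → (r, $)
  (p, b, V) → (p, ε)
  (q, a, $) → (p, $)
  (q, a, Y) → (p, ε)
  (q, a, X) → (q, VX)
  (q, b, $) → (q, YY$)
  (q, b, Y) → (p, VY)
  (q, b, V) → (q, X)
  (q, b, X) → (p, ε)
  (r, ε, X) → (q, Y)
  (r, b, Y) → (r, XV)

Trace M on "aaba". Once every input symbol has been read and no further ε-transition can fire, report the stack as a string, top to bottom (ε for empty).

(p, aaba, $) ⊢ (p, aba, XV$) ⊢ (q, ba, XVV$) ⊢ (p, a, VV$) ⊢ (r, ε, V$)
All input consumed in state r with stack V$.

V$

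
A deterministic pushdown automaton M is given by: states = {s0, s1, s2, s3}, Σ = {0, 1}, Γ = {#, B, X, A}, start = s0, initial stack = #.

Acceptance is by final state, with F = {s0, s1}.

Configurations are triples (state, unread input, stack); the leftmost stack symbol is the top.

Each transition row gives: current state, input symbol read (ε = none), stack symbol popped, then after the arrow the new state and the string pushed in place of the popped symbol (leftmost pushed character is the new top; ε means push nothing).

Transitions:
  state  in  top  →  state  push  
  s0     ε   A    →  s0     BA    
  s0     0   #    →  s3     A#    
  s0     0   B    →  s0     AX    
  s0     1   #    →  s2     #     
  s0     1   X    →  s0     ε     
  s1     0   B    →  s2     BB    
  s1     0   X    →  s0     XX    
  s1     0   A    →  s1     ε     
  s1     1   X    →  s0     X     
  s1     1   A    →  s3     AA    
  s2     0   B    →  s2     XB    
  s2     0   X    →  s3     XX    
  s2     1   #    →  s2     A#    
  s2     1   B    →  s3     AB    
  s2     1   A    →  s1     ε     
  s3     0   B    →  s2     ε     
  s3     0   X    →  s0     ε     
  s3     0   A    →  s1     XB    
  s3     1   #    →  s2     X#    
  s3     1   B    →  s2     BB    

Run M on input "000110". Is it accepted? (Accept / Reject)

(s0, 000110, #)
  read 0, top #: go to s3, push A# → (s3, 00110, A#)
  read 0, top A: go to s1, push XB → (s1, 0110, XB#)
  read 0, top X: go to s0, push XX → (s0, 110, XXB#)
  read 1, top X: go to s0, push ε → (s0, 10, XB#)
  read 1, top X: go to s0, push ε → (s0, 0, B#)
  read 0, top B: go to s0, push AX → (s0, ε, AX#)
All input consumed; state s0 ∈ F.

Accept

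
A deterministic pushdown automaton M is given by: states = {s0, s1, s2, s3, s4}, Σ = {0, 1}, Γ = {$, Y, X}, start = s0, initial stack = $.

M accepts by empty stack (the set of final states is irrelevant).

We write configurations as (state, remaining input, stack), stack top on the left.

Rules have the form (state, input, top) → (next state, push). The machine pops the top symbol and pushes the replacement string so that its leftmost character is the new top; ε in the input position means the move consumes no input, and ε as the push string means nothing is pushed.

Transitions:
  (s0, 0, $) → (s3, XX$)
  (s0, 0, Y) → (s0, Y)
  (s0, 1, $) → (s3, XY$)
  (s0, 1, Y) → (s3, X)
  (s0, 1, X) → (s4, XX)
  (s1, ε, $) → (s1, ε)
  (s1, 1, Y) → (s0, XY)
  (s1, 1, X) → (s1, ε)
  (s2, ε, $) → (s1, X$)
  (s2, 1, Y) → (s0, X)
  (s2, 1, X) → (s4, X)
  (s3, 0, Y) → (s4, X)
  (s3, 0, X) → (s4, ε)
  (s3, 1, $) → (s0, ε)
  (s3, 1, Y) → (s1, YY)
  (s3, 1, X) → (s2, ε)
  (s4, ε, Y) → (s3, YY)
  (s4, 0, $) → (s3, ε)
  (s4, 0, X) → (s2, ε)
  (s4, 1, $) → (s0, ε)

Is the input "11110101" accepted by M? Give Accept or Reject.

Accept

(s0, 11110101, $)
  read 1, top $: go to s3, push XY$ → (s3, 1110101, XY$)
  read 1, top X: go to s2, push ε → (s2, 110101, Y$)
  read 1, top Y: go to s0, push X → (s0, 10101, X$)
  read 1, top X: go to s4, push XX → (s4, 0101, XX$)
  read 0, top X: go to s2, push ε → (s2, 101, X$)
  read 1, top X: go to s4, push X → (s4, 01, X$)
  read 0, top X: go to s2, push ε → (s2, 1, $)
  ε-move, top $: go to s1, push X$ → (s1, 1, X$)
  read 1, top X: go to s1, push ε → (s1, ε, $)
  ε-move, top $: go to s1, push ε → (s1, ε, ε)
All input consumed and the stack is empty.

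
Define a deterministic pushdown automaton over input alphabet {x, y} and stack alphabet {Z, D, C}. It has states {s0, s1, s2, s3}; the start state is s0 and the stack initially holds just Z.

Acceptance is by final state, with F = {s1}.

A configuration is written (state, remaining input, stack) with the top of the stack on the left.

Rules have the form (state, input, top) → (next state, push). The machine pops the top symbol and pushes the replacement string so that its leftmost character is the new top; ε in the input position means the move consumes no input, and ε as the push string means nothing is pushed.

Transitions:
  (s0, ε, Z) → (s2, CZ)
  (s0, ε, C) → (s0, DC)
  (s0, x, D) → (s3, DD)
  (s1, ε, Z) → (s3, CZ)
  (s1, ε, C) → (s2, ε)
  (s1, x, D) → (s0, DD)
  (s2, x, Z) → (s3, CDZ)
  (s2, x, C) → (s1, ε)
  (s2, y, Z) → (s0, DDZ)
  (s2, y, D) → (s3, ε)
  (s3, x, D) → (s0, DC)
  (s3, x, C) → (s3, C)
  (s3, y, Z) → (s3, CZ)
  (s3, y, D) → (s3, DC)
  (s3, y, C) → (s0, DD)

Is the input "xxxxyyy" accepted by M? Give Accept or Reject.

Reject

(s0, xxxxyyy, Z)
  ε-move, top Z: go to s2, push CZ → (s2, xxxxyyy, CZ)
  read x, top C: go to s1, push ε → (s1, xxxyyy, Z)
  ε-move, top Z: go to s3, push CZ → (s3, xxxyyy, CZ)
  read x, top C: go to s3, push C → (s3, xxyyy, CZ)
  read x, top C: go to s3, push C → (s3, xyyy, CZ)
  read x, top C: go to s3, push C → (s3, yyy, CZ)
  read y, top C: go to s0, push DD → (s0, yy, DDZ)
No transition applies at (s0, yy, DDZ); input not fully consumed.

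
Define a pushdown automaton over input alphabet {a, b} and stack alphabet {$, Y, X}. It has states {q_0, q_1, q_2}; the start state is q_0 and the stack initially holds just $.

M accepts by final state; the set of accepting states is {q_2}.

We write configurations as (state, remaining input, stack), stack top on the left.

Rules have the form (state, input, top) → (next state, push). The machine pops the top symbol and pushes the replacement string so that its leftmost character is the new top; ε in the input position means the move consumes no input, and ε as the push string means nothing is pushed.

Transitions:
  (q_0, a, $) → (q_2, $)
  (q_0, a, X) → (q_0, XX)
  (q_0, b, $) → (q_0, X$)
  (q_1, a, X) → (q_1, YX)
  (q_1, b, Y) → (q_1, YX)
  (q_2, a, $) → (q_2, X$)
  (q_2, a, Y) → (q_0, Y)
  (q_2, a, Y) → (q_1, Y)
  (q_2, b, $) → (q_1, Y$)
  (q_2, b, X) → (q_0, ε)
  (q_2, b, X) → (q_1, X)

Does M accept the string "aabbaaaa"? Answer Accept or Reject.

Reject

No computation consumes all input and reaches a final state.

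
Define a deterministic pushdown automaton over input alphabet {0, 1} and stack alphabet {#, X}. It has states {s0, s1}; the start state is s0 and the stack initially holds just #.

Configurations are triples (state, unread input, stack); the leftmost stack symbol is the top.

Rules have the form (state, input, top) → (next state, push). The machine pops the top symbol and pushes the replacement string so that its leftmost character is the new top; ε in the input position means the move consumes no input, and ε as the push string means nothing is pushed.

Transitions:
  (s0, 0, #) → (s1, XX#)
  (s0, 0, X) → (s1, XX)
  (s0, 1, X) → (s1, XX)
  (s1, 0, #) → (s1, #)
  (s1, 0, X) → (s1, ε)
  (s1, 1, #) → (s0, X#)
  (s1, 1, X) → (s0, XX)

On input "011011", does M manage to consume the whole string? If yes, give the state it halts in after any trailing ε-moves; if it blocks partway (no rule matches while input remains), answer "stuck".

s1

(s0, 011011, #)
  read 0, top #: go to s1, push XX# → (s1, 11011, XX#)
  read 1, top X: go to s0, push XX → (s0, 1011, XXX#)
  read 1, top X: go to s1, push XX → (s1, 011, XXXX#)
  read 0, top X: go to s1, push ε → (s1, 11, XXX#)
  read 1, top X: go to s0, push XX → (s0, 1, XXXX#)
  read 1, top X: go to s1, push XX → (s1, ε, XXXXX#)
All input consumed; M is in state s1.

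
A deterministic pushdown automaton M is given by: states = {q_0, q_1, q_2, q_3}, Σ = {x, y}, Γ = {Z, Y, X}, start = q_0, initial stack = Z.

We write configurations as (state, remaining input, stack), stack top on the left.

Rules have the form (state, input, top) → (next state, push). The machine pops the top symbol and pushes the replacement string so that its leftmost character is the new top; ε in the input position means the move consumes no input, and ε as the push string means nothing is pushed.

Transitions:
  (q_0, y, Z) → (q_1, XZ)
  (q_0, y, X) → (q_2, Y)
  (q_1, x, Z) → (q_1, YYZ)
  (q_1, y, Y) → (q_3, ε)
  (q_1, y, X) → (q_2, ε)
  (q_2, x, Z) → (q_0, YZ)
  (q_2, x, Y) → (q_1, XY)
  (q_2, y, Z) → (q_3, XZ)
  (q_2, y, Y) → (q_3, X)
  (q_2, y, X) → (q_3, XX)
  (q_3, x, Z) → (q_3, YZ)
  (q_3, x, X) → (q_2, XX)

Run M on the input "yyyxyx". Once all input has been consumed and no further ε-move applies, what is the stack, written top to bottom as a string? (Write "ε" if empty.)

(q_0, yyyxyx, Z)
  read y, top Z: go to q_1, push XZ → (q_1, yyxyx, XZ)
  read y, top X: go to q_2, push ε → (q_2, yxyx, Z)
  read y, top Z: go to q_3, push XZ → (q_3, xyx, XZ)
  read x, top X: go to q_2, push XX → (q_2, yx, XXZ)
  read y, top X: go to q_3, push XX → (q_3, x, XXXZ)
  read x, top X: go to q_2, push XX → (q_2, ε, XXXXZ)
All input consumed in state q_2 with stack XXXXZ.

XXXXZ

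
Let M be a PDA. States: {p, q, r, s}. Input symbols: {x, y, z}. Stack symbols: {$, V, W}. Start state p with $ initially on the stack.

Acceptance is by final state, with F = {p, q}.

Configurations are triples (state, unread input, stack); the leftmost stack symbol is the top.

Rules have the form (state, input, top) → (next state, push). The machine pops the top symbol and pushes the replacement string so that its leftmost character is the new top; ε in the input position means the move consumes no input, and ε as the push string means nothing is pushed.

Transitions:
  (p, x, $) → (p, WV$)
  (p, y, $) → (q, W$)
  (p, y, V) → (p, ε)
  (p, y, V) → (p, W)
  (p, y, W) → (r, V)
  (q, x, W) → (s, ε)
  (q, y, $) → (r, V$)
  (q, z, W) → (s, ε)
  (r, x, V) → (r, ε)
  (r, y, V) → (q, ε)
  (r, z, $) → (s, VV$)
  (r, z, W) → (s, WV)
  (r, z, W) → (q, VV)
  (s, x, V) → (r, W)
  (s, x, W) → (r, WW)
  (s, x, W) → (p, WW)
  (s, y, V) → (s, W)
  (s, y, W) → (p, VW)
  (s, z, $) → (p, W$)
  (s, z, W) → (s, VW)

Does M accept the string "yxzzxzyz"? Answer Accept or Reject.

Reject

No computation consumes all input and reaches a final state.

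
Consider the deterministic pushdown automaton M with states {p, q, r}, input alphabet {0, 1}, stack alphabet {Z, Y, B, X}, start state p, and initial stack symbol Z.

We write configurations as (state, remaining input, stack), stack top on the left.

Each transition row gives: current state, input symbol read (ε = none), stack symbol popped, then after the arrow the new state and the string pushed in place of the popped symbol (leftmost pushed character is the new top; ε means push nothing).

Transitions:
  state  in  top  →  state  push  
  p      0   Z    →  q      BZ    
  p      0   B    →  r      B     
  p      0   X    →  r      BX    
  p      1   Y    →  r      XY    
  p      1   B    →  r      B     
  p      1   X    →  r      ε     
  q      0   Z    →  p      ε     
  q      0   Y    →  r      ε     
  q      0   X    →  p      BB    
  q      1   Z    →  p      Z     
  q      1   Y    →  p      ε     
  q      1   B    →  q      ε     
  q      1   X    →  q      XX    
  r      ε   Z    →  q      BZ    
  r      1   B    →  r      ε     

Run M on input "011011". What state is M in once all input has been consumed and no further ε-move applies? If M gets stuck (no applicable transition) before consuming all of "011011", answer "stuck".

(p, 011011, Z)
  read 0, top Z: go to q, push BZ → (q, 11011, BZ)
  read 1, top B: go to q, push ε → (q, 1011, Z)
  read 1, top Z: go to p, push Z → (p, 011, Z)
  read 0, top Z: go to q, push BZ → (q, 11, BZ)
  read 1, top B: go to q, push ε → (q, 1, Z)
  read 1, top Z: go to p, push Z → (p, ε, Z)
All input consumed; M is in state p.

p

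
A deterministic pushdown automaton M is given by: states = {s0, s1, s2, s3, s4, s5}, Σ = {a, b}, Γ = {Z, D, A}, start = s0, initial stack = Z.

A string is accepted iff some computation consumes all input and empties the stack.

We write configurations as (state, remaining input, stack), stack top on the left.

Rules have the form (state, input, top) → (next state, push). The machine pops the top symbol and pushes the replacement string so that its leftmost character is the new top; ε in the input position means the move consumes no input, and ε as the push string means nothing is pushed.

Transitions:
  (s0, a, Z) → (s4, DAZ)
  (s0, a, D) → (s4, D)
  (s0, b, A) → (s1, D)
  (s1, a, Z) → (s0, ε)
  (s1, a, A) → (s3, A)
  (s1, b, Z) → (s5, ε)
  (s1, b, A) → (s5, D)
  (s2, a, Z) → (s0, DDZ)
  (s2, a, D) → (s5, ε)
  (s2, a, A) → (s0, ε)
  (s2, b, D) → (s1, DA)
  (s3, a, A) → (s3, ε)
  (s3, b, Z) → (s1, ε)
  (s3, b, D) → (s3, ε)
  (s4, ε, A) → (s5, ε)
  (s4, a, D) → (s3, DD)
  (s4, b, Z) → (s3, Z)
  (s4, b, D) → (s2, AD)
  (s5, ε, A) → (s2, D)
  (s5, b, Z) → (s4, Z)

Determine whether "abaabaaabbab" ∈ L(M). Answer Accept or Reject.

(s0, abaabaaabbab, Z) ⊢ (s4, baabaaabbab, DAZ) ⊢ (s2, aabaaabbab, ADAZ) ⊢ (s0, abaaabbab, DAZ) ⊢ (s4, baaabbab, DAZ) ⊢ (s2, aaabbab, ADAZ) ⊢ (s0, aabbab, DAZ) ⊢ (s4, abbab, DAZ) ⊢ (s3, bbab, DDAZ) ⊢ (s3, bab, DAZ) ⊢ (s3, ab, AZ) ⊢ (s3, b, Z) ⊢ (s1, ε, ε)
All input consumed and the stack is empty.

Accept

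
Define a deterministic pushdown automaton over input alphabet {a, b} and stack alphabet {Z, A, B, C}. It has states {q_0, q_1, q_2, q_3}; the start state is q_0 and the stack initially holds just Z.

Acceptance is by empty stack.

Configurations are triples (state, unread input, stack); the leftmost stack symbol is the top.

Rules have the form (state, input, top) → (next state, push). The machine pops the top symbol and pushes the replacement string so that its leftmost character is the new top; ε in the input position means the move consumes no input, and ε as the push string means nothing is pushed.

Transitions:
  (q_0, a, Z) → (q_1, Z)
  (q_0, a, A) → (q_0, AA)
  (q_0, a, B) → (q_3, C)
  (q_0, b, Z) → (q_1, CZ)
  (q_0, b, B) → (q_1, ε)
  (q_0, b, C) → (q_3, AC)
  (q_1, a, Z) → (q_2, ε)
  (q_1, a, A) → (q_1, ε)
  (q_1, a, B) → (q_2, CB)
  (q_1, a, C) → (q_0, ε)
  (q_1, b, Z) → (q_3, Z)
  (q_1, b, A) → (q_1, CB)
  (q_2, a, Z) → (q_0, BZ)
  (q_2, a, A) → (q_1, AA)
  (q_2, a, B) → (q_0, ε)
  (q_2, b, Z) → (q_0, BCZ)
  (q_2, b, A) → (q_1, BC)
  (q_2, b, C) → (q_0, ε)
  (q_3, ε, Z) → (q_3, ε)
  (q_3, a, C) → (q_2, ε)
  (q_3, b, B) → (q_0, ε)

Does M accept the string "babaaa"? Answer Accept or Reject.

(q_0, babaaa, Z)
  read b, top Z: go to q_1, push CZ → (q_1, abaaa, CZ)
  read a, top C: go to q_0, push ε → (q_0, baaa, Z)
  read b, top Z: go to q_1, push CZ → (q_1, aaa, CZ)
  read a, top C: go to q_0, push ε → (q_0, aa, Z)
  read a, top Z: go to q_1, push Z → (q_1, a, Z)
  read a, top Z: go to q_2, push ε → (q_2, ε, ε)
All input consumed and the stack is empty.

Accept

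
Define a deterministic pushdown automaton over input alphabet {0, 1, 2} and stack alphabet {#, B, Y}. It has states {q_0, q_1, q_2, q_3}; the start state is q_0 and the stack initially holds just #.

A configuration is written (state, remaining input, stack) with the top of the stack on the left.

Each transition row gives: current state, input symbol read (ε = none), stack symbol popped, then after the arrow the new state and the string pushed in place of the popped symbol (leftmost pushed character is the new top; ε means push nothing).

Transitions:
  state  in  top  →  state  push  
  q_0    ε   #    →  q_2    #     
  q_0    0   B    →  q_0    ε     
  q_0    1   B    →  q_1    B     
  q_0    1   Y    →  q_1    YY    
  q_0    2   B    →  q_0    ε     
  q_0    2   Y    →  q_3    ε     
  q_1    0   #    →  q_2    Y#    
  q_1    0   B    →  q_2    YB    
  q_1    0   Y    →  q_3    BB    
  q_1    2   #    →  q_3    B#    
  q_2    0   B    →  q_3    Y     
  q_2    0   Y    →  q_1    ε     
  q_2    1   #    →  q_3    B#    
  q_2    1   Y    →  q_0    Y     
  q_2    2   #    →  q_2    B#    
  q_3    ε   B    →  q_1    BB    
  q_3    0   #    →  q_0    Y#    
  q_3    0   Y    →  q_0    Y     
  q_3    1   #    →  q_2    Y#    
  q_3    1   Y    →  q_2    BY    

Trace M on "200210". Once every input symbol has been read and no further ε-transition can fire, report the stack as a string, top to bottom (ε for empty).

#

(q_0, 200210, #)
  ε-move, top #: go to q_2, push # → (q_2, 200210, #)
  read 2, top #: go to q_2, push B# → (q_2, 00210, B#)
  read 0, top B: go to q_3, push Y → (q_3, 0210, Y#)
  read 0, top Y: go to q_0, push Y → (q_0, 210, Y#)
  read 2, top Y: go to q_3, push ε → (q_3, 10, #)
  read 1, top #: go to q_2, push Y# → (q_2, 0, Y#)
  read 0, top Y: go to q_1, push ε → (q_1, ε, #)
All input consumed in state q_1 with stack #.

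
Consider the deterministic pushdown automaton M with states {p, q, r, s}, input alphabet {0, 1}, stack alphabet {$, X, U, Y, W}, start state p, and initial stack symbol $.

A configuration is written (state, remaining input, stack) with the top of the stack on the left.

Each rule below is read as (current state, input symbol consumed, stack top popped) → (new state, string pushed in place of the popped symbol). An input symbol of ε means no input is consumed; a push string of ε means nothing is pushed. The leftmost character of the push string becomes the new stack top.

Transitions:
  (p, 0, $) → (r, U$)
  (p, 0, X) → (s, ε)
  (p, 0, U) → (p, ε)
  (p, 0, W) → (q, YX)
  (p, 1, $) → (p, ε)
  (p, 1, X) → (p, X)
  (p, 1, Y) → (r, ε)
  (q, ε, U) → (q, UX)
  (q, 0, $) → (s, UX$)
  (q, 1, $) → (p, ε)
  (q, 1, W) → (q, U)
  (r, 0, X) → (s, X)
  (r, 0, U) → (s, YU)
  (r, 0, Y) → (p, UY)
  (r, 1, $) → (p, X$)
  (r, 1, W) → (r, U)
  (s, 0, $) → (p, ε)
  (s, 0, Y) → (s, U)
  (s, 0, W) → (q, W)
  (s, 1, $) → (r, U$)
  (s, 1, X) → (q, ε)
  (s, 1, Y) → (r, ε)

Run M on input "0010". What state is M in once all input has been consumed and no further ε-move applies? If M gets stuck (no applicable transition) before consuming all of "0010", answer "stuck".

s

(p, 0010, $)
  read 0, top $: go to r, push U$ → (r, 010, U$)
  read 0, top U: go to s, push YU → (s, 10, YU$)
  read 1, top Y: go to r, push ε → (r, 0, U$)
  read 0, top U: go to s, push YU → (s, ε, YU$)
All input consumed; M is in state s.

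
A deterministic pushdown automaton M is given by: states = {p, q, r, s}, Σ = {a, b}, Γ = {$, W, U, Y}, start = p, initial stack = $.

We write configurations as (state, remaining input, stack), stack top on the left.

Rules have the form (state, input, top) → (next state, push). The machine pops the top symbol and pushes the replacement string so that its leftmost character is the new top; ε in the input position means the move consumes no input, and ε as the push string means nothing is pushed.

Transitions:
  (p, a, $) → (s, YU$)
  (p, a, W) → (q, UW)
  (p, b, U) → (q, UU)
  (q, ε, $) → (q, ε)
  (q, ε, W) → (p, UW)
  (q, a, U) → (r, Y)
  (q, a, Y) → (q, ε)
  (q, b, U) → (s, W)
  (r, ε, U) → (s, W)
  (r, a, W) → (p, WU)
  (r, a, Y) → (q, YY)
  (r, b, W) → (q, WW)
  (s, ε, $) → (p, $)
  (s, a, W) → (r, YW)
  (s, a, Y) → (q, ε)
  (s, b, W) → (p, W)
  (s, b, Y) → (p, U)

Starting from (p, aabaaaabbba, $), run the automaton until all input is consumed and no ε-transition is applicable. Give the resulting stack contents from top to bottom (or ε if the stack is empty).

UWUW$

(p, aabaaaabbba, $)
  read a, top $: go to s, push YU$ → (s, abaaaabbba, YU$)
  read a, top Y: go to q, push ε → (q, baaaabbba, U$)
  read b, top U: go to s, push W → (s, aaaabbba, W$)
  read a, top W: go to r, push YW → (r, aaabbba, YW$)
  read a, top Y: go to q, push YY → (q, aabbba, YYW$)
  read a, top Y: go to q, push ε → (q, abbba, YW$)
  read a, top Y: go to q, push ε → (q, bbba, W$)
  ε-move, top W: go to p, push UW → (p, bbba, UW$)
  read b, top U: go to q, push UU → (q, bba, UUW$)
  read b, top U: go to s, push W → (s, ba, WUW$)
  read b, top W: go to p, push W → (p, a, WUW$)
  read a, top W: go to q, push UW → (q, ε, UWUW$)
All input consumed in state q with stack UWUW$.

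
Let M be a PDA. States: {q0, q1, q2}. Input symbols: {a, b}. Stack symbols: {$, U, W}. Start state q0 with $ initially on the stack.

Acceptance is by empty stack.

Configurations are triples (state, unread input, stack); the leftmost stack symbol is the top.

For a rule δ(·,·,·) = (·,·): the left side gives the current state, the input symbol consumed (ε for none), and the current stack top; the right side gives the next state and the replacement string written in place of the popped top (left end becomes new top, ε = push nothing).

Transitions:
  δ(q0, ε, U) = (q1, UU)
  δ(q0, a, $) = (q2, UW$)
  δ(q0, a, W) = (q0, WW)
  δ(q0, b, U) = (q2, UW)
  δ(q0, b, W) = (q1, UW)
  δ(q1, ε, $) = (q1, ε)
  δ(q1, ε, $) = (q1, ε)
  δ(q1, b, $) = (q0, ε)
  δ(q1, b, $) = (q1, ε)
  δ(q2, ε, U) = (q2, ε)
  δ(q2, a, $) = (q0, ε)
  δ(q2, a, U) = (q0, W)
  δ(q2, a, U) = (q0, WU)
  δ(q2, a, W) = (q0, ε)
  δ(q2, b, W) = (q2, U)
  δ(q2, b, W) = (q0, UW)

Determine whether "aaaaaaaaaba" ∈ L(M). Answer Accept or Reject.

Accept

One accepting computation: (q0, aaaaaaaaaba, $) ⊢ (q2, aaaaaaaaba, UW$) ⊢ (q2, aaaaaaaaba, W$) ⊢ (q0, aaaaaaaba, $) ⊢ (q2, aaaaaaba, UW$) ⊢ (q2, aaaaaaba, W$) ⊢ (q0, aaaaaba, $) ⊢ (q2, aaaaba, UW$) ⊢ (q2, aaaaba, W$) ⊢ (q0, aaaba, $) ⊢ (q2, aaba, UW$) ⊢ (q2, aaba, W$) ⊢ (q0, aba, $) ⊢ (q2, ba, UW$) ⊢ (q2, ba, W$) ⊢ (q2, a, U$) ⊢ (q2, a, $) ⊢ (q0, ε, ε)
All input consumed and the stack is empty.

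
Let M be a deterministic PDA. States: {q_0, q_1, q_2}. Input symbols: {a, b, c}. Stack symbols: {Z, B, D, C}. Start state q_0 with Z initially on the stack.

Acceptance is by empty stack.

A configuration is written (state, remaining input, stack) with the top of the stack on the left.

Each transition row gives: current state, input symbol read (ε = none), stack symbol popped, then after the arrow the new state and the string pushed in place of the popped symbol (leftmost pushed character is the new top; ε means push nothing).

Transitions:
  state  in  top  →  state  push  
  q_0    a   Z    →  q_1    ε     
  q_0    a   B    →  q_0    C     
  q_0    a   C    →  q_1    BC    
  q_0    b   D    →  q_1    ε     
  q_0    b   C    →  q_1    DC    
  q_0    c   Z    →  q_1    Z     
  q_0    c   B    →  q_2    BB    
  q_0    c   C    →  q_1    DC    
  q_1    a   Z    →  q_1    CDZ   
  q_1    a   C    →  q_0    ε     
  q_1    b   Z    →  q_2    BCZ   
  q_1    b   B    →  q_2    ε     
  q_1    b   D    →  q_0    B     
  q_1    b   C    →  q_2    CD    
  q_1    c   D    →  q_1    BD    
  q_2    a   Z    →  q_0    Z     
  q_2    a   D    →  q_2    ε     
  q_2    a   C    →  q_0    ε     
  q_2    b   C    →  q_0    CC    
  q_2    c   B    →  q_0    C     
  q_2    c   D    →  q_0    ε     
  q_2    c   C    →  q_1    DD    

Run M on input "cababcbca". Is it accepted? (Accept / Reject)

Accept

(q_0, cababcbca, Z)
  read c, top Z: go to q_1, push Z → (q_1, ababcbca, Z)
  read a, top Z: go to q_1, push CDZ → (q_1, babcbca, CDZ)
  read b, top C: go to q_2, push CD → (q_2, abcbca, CDDZ)
  read a, top C: go to q_0, push ε → (q_0, bcbca, DDZ)
  read b, top D: go to q_1, push ε → (q_1, cbca, DZ)
  read c, top D: go to q_1, push BD → (q_1, bca, BDZ)
  read b, top B: go to q_2, push ε → (q_2, ca, DZ)
  read c, top D: go to q_0, push ε → (q_0, a, Z)
  read a, top Z: go to q_1, push ε → (q_1, ε, ε)
All input consumed and the stack is empty.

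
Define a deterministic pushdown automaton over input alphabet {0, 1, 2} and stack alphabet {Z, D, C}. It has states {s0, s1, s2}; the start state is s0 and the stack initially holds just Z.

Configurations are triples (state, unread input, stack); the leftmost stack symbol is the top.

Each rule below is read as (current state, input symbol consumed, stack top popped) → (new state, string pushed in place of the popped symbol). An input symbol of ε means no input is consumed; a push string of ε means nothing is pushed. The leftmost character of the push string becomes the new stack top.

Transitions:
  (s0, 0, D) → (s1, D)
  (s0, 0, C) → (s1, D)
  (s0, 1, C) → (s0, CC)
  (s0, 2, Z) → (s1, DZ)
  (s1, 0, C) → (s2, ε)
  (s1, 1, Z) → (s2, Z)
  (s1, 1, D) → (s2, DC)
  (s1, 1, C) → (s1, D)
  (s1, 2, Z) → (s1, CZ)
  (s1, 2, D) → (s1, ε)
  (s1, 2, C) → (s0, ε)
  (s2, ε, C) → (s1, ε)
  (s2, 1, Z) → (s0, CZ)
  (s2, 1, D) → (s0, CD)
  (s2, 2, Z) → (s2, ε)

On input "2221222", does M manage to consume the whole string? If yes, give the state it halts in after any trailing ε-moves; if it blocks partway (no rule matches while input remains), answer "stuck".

(s0, 2221222, Z) ⊢ (s1, 221222, DZ) ⊢ (s1, 21222, Z) ⊢ (s1, 1222, CZ) ⊢ (s1, 222, DZ) ⊢ (s1, 22, Z) ⊢ (s1, 2, CZ) ⊢ (s0, ε, Z)
All input consumed; M is in state s0.

s0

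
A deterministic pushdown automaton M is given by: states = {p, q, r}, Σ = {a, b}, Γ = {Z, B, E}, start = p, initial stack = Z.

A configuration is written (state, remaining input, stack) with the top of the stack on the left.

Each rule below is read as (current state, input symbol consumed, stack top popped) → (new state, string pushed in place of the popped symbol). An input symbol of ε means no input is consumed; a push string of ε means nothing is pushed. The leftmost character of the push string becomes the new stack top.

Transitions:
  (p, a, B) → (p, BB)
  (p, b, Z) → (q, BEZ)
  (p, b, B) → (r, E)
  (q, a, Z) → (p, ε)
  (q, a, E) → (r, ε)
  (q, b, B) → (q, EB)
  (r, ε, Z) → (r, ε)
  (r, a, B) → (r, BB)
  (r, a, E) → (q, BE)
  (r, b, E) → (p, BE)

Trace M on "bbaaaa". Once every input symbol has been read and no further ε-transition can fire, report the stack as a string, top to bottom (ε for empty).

(p, bbaaaa, Z)
  read b, top Z: go to q, push BEZ → (q, baaaa, BEZ)
  read b, top B: go to q, push EB → (q, aaaa, EBEZ)
  read a, top E: go to r, push ε → (r, aaa, BEZ)
  read a, top B: go to r, push BB → (r, aa, BBEZ)
  read a, top B: go to r, push BB → (r, a, BBBEZ)
  read a, top B: go to r, push BB → (r, ε, BBBBEZ)
All input consumed in state r with stack BBBBEZ.

BBBBEZ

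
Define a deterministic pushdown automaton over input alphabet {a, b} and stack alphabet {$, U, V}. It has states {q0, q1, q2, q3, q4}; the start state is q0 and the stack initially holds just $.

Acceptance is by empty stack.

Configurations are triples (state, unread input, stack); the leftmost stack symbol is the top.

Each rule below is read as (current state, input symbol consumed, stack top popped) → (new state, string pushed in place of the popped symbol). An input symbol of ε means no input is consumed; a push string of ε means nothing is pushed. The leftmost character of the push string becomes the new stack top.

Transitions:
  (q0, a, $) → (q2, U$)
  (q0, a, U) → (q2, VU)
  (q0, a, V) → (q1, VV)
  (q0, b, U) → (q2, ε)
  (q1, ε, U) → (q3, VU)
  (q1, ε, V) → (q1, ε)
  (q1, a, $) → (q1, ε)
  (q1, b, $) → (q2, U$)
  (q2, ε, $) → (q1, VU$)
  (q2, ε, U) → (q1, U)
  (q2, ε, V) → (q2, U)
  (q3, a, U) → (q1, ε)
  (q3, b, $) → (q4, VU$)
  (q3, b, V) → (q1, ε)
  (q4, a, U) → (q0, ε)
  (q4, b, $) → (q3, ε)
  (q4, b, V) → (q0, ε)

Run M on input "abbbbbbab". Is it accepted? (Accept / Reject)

Reject

(q0, abbbbbbab, $)
  read a, top $: go to q2, push U$ → (q2, bbbbbbab, U$)
  ε-move, top U: go to q1, push U → (q1, bbbbbbab, U$)
  ε-move, top U: go to q3, push VU → (q3, bbbbbbab, VU$)
  read b, top V: go to q1, push ε → (q1, bbbbbab, U$)
  ε-move, top U: go to q3, push VU → (q3, bbbbbab, VU$)
  read b, top V: go to q1, push ε → (q1, bbbbab, U$)
  ε-move, top U: go to q3, push VU → (q3, bbbbab, VU$)
  read b, top V: go to q1, push ε → (q1, bbbab, U$)
  ε-move, top U: go to q3, push VU → (q3, bbbab, VU$)
  read b, top V: go to q1, push ε → (q1, bbab, U$)
  ε-move, top U: go to q3, push VU → (q3, bbab, VU$)
  read b, top V: go to q1, push ε → (q1, bab, U$)
  ε-move, top U: go to q3, push VU → (q3, bab, VU$)
  read b, top V: go to q1, push ε → (q1, ab, U$)
  ε-move, top U: go to q3, push VU → (q3, ab, VU$)
No transition applies at (q3, ab, VU$); input not fully consumed.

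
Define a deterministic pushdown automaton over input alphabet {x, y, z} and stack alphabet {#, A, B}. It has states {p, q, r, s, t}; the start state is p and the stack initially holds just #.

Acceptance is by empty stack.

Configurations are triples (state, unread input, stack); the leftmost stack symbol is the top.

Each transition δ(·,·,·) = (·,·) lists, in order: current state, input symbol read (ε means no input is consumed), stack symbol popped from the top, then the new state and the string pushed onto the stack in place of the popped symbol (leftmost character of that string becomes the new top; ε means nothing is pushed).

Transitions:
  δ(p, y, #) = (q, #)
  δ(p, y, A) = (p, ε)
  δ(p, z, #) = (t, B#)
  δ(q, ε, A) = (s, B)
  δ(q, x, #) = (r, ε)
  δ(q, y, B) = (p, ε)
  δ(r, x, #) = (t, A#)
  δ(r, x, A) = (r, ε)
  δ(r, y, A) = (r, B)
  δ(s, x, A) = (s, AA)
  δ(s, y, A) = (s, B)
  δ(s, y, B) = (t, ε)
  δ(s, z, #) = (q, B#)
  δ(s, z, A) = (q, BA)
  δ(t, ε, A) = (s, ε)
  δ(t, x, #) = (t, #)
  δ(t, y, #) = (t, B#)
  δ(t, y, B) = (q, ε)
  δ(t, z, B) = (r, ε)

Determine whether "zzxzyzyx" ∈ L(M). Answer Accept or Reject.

(p, zzxzyzyx, #) ⊢ (t, zxzyzyx, B#) ⊢ (r, xzyzyx, #) ⊢ (t, zyzyx, A#) ⊢ (s, zyzyx, #) ⊢ (q, yzyx, B#) ⊢ (p, zyx, #) ⊢ (t, yx, B#) ⊢ (q, x, #) ⊢ (r, ε, ε)
All input consumed and the stack is empty.

Accept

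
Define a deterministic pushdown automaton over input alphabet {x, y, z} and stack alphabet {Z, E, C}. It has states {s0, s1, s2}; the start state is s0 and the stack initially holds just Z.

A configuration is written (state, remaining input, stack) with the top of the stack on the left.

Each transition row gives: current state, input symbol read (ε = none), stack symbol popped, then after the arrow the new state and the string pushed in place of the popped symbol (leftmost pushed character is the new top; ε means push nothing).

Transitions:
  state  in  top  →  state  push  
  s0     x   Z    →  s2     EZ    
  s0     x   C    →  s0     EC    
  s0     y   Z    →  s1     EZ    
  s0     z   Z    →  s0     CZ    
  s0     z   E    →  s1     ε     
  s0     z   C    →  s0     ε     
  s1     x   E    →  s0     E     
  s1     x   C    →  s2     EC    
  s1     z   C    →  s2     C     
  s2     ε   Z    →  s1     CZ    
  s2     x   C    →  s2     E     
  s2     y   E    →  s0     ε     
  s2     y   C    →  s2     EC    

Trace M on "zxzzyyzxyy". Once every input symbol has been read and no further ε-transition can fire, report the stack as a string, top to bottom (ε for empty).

EZ

(s0, zxzzyyzxyy, Z)
  read z, top Z: go to s0, push CZ → (s0, xzzyyzxyy, CZ)
  read x, top C: go to s0, push EC → (s0, zzyyzxyy, ECZ)
  read z, top E: go to s1, push ε → (s1, zyyzxyy, CZ)
  read z, top C: go to s2, push C → (s2, yyzxyy, CZ)
  read y, top C: go to s2, push EC → (s2, yzxyy, ECZ)
  read y, top E: go to s0, push ε → (s0, zxyy, CZ)
  read z, top C: go to s0, push ε → (s0, xyy, Z)
  read x, top Z: go to s2, push EZ → (s2, yy, EZ)
  read y, top E: go to s0, push ε → (s0, y, Z)
  read y, top Z: go to s1, push EZ → (s1, ε, EZ)
All input consumed in state s1 with stack EZ.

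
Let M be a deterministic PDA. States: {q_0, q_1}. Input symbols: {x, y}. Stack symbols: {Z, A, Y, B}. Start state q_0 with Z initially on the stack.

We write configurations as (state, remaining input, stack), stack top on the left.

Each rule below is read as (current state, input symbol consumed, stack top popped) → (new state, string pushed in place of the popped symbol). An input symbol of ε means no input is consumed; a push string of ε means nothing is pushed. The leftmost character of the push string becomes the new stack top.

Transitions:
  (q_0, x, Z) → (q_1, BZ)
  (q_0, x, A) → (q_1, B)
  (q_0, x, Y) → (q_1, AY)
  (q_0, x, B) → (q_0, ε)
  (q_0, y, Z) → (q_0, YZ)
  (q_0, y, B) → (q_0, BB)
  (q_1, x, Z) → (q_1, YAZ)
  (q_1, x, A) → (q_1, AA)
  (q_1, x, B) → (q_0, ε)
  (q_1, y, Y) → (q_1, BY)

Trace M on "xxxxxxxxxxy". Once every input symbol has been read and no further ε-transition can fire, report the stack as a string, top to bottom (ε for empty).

(q_0, xxxxxxxxxxy, Z) ⊢ (q_1, xxxxxxxxxy, BZ) ⊢ (q_0, xxxxxxxxy, Z) ⊢ (q_1, xxxxxxxy, BZ) ⊢ (q_0, xxxxxxy, Z) ⊢ (q_1, xxxxxy, BZ) ⊢ (q_0, xxxxy, Z) ⊢ (q_1, xxxy, BZ) ⊢ (q_0, xxy, Z) ⊢ (q_1, xy, BZ) ⊢ (q_0, y, Z) ⊢ (q_0, ε, YZ)
All input consumed in state q_0 with stack YZ.

YZ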